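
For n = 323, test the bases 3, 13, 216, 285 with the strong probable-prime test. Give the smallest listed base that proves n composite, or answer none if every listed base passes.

n − 1 = 322 = 2^1 · 161, so s = 1 and d = 161.
Base 3: x_0 = 3^161 mod 323 = 241. x_0 ∉ {1, 322} and s = 1, so 3 is a Miller–Rabin witness and 323 is composite.
Base 13: x_0 = 13^161 mod 323 = 98. x_0 ∉ {1, 322} and s = 1, so 13 is a Miller–Rabin witness and 323 is composite.
Base 216: x_0 = 216^161 mod 323 = 182. x_0 ∉ {1, 322} and s = 1, so 216 is a Miller–Rabin witness and 323 is composite.
Base 285: x_0 = 285^161 mod 323 = 285. x_0 ∉ {1, 322} and s = 1, so 285 is a Miller–Rabin witness and 323 is composite.
The smallest witness among the given bases is 3.

3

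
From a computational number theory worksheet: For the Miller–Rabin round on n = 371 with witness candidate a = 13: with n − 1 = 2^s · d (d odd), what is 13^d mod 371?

n − 1 = 370 = 2^1 · 185, so s = 1 and d = 185.
13^185 mod 371 = 342.

342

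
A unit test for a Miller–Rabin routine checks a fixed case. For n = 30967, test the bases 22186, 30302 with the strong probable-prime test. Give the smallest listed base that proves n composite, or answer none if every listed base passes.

n − 1 = 30966 = 2^1 · 15483, so s = 1 and d = 15483.
Base 22186: x_0 = 22186^15483 mod 30967 = 24956. x_0 ∉ {1, 30966} and s = 1, so 22186 is a Miller–Rabin witness and 30967 is composite.
Base 30302: x_0 = 30302^15483 mod 30967 = 29371. x_0 ∉ {1, 30966} and s = 1, so 30302 is a Miller–Rabin witness and 30967 is composite.
The smallest witness among the given bases is 22186.

22186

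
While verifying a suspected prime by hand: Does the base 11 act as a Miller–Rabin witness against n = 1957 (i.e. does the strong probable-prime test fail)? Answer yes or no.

n − 1 = 1956 = 2^2 · 489, so s = 2 and d = 489.
Repeated squaring mod 1957: 11^1 ≡ 11, 11^2 ≡ 121, 11^4 ≡ 942, 11^8 ≡ 843, 11^16 ≡ 258, 11^32 ≡ 26, 11^64 ≡ 676, 11^128 ≡ 995, 11^256 ≡ 1740.
489 = 256 + 128 + 64 + 32 + 8 + 1, so 11^489 ≡ 1740·995·676·26·843·11 ≡ 628 (mod 1957).
x_0 = 11^489 mod 1957 = 628.
x_0 is neither 1 nor 1956, so continue squaring.
x_1 = 628^2 mod 1957 = 1027.
Reached i = s−1 = 1 without hitting −1: 11 is a Miller–Rabin witness and 1957 is composite.

yes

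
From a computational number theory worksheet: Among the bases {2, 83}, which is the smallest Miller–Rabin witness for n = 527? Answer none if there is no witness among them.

n − 1 = 526 = 2^1 · 263, so s = 1 and d = 263.
Base 2: x_0 = 2^263 mod 527 = 349. x_0 ∉ {1, 526} and s = 1, so 2 is a Miller–Rabin witness and 527 is composite.
Base 83: x_0 = 83^263 mod 527 = 110. x_0 ∉ {1, 526} and s = 1, so 83 is a Miller–Rabin witness and 527 is composite.
The smallest witness among the given bases is 2.

2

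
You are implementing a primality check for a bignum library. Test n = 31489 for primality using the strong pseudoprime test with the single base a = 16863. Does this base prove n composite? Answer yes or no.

n − 1 = 31488 = 2^8 · 123, so s = 8 and d = 123.
x_0 = 16863^123 mod 31489 = 3581.
x_0 is neither 1 nor 31488, so continue squaring.
x_1 = 3581^2 mod 31489 = 7538.
x_2 = 7538^2 mod 31489 = 15288.
x_3 = 15288^2 mod 31489 = 11586.
x_4 = 11586^2 mod 31489 = 29278.
x_5 = 29278^2 mod 31489 = 7726.
x_6 = 7726^2 mod 31489 = 19421.
x_7 = 19421^2 mod 31489 = 31488.
x_7 ≡ −1, so 16863 is not a witness.

no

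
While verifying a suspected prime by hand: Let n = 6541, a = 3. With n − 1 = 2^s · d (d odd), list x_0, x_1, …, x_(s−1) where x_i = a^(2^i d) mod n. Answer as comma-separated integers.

n − 1 = 6540 = 2^2 · 1635, so s = 2 and d = 1635.
x_0 = 3^1635 mod 6541 = 4308.
x_1 = 4308^2 mod 6541 = 2047.

4308, 2047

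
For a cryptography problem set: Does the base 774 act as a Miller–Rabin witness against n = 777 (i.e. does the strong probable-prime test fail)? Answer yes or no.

yes

n − 1 = 776 = 2^3 · 97, so s = 3 and d = 97.
Repeated squaring mod 777: 774^1 ≡ 774, 774^2 ≡ 9, 774^4 ≡ 81, 774^8 ≡ 345, 774^16 ≡ 144, 774^32 ≡ 534, 774^64 ≡ 774.
97 = 64 + 32 + 1, so 774^97 ≡ 774·534·774 ≡ 144 (mod 777).
x_0 = 774^97 mod 777 = 144.
x_0 is neither 1 nor 776, so continue squaring.
x_1 = 144^2 mod 777 = 534.
x_2 = 534^2 mod 777 = 774.
Reached i = s−1 = 2 without hitting −1: 774 is a Miller–Rabin witness and 777 is composite.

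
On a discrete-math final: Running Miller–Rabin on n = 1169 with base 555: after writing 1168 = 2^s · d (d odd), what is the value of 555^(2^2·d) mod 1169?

1024

n − 1 = 1168 = 2^4 · 73, so s = 4 and d = 73.
x_0 = 555^73 mod 1169 = 282.
x_1 = 282^2 mod 1169 = 32.
x_2 = 32^2 mod 1169 = 1024.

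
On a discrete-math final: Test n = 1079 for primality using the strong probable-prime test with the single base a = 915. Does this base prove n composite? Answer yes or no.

yes

n − 1 = 1078 = 2^1 · 539, so s = 1 and d = 539.
Repeated squaring mod 1079: 915^1 ≡ 915, 915^2 ≡ 1000, 915^4 ≡ 846, 915^8 ≡ 339, 915^16 ≡ 547, 915^32 ≡ 326, 915^64 ≡ 534, 915^128 ≡ 300, 915^256 ≡ 443, 915^512 ≡ 950.
539 = 512 + 16 + 8 + 2 + 1, so 915^539 ≡ 950·547·339·1000·915 ≡ 268 (mod 1079).
x_0 = 915^539 mod 1079 = 268.
x_0 ∉ {1, 1078} and s = 1, so 915 is a Miller–Rabin witness and 1079 is composite.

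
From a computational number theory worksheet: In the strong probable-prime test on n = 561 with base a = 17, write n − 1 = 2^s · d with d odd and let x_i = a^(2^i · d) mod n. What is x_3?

n − 1 = 560 = 2^4 · 35, so s = 4 and d = 35.
x_0 = 17^35 mod 561 = 527.
x_1 = 527^2 mod 561 = 34.
x_2 = 34^2 mod 561 = 34.
x_3 = 34^2 mod 561 = 34.

34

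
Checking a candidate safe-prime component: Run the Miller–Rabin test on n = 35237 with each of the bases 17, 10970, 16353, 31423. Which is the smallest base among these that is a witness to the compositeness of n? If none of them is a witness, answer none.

17

n − 1 = 35236 = 2^2 · 8809, so s = 2 and d = 8809.
Base 17: x_0 = 17^8809 mod 35237 = 17176. x_0 is neither 1 nor 35236, so continue squaring. x_1 = 17176^2 mod 35237 = 10812. Reached i = s−1 = 1 without hitting −1: 17 is a Miller–Rabin witness and 35237 is composite.
Base 10970: x_0 = 10970^8809 mod 35237 = 11588. x_0 is neither 1 nor 35236, so continue squaring. x_1 = 11588^2 mod 35237 = 28774. Reached i = s−1 = 1 without hitting −1: 10970 is a Miller–Rabin witness and 35237 is composite.
Base 16353: x_0 = 16353^8809 mod 35237 = 25469. x_0 is neither 1 nor 35236, so continue squaring. x_1 = 25469^2 mod 35237 = 27265. Reached i = s−1 = 1 without hitting −1: 16353 is a Miller–Rabin witness and 35237 is composite.
Base 31423: x_0 = 31423^8809 mod 35237 = 20502. x_0 is neither 1 nor 35236, so continue squaring. x_1 = 20502^2 mod 35237 = 25068. Reached i = s−1 = 1 without hitting −1: 31423 is a Miller–Rabin witness and 35237 is composite.
The smallest witness among the given bases is 17.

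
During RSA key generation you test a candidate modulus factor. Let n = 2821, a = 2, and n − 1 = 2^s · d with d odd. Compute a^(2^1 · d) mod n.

n − 1 = 2820 = 2^2 · 705, so s = 2 and d = 705.
x_0 = 2^705 mod 2821 = 2605.
x_1 = 2605^2 mod 2821 = 1520.

1520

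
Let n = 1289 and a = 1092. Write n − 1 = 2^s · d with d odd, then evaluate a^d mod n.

1

n − 1 = 1288 = 2^3 · 161, so s = 3 and d = 161.
1092^161 mod 1289 = 1.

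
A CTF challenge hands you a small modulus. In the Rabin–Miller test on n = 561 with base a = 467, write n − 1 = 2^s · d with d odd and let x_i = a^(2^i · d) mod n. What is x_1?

463

n − 1 = 560 = 2^4 · 35, so s = 4 and d = 35.
x_0 = 467^35 mod 561 = 155.
x_1 = 155^2 mod 561 = 463.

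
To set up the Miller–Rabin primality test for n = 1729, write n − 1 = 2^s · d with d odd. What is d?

27

Halving: 1728 → 864 → 432 → 216 → 108 → 54 → 27; 27 is odd.
So 1728 = 2^6 · 27.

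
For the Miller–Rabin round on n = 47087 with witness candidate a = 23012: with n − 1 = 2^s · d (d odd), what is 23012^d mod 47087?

n − 1 = 47086 = 2^1 · 23543, so s = 1 and d = 23543.
Repeated squaring mod 47087: 23012^1 ≡ 23012, 23012^2 ≡ 11742, 23012^4 ≡ 3828, 23012^8 ≡ 9527, 23012^16 ≡ 27080, 23012^32 ≡ 40549, 23012^64 ≡ 37535, 23012^128 ≡ 33185, 23012^256 ≡ 20556, 23012^512 ≡ 37485, 23012^1024 ≡ 2058, 23012^2048 ≡ 44621, 23012^4096 ≡ 6933, 23012^8192 ≡ 37749, 23012^16384 ≡ 40207.
23543 = 16384 + 4096 + 2048 + 512 + 256 + 128 + 64 + 32 + 16 + 4 + 2 + 1, so 23012^23543 ≡ 40207·6933·44621·37485·20556·33185·37535·40549·27080·3828·11742·23012 ≡ 47086 (mod 47087).

47086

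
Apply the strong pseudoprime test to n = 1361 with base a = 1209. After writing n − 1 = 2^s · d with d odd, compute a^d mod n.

n − 1 = 1360 = 2^4 · 85, so s = 4 and d = 85.
1209^85 mod 1361 = 1298.

1298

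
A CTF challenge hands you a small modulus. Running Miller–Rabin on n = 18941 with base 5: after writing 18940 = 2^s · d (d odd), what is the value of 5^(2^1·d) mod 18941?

11712

n − 1 = 18940 = 2^2 · 4735, so s = 2 and d = 4735.
Repeated squaring mod 18941: 5^1 ≡ 5, 5^2 ≡ 25, 5^4 ≡ 625, 5^8 ≡ 11805, 5^16 ≡ 9088, 5^32 ≡ 8984, 5^64 ≡ 4655, 5^128 ≡ 521, 5^256 ≡ 6267, 5^512 ≡ 10596, 5^1024 ≡ 11909, 5^2048 ≡ 13014, 5^4096 ≡ 12715.
4735 = 4096 + 512 + 64 + 32 + 16 + 8 + 4 + 2 + 1, so 5^4735 ≡ 12715·10596·4655·8984·9088·11805·625·25·5 ≡ 749 (mod 18941).
x_0 = 749.
x_1 = 749^2 mod 18941 = 11712.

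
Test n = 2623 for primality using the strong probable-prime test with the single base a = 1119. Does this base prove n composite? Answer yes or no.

n − 1 = 2622 = 2^1 · 1311, so s = 1 and d = 1311.
x_0 = 1119^1311 mod 2623 = 904.
x_0 ∉ {1, 2622} and s = 1, so 1119 is a Miller–Rabin witness and 2623 is composite.

yes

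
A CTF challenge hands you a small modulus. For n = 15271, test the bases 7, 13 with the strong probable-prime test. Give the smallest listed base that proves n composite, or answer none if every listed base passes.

n − 1 = 15270 = 2^1 · 7635, so s = 1 and d = 7635.
Base 7: x_0 = 7^7635 mod 15271 = 15270. x_0 = 15270 ≡ −1, so 7 is not a witness.
Base 13: x_0 = 13^7635 mod 15271 = 1. x_0 = 1, so 13 is not a witness.
No listed base is a witness for 15271.

none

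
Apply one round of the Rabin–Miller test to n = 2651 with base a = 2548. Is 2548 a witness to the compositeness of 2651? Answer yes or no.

yes

n − 1 = 2650 = 2^1 · 1325, so s = 1 and d = 1325.
x_0 = 2548^1325 mod 2651 = 406.
x_0 ∉ {1, 2650} and s = 1, so 2548 is a Miller–Rabin witness and 2651 is composite.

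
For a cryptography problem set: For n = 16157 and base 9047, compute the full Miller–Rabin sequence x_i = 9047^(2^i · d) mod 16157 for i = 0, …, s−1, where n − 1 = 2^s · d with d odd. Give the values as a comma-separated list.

n − 1 = 16156 = 2^2 · 4039, so s = 2 and d = 4039.
x_0 = 9047^4039 mod 16157 = 14219.
x_1 = 14219^2 mod 16157 = 7420.

14219, 7420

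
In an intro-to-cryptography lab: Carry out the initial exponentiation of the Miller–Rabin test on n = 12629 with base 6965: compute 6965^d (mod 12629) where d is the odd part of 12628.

n − 1 = 12628 = 2^2 · 3157, so s = 2 and d = 3157.
6965^3157 mod 12629 = 1795.

1795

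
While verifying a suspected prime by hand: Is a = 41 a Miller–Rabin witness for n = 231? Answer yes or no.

no

n − 1 = 230 = 2^1 · 115, so s = 1 and d = 115.
x_0 = 41^115 mod 231 = 230.
x_0 = 230 ≡ −1, so 41 is not a witness.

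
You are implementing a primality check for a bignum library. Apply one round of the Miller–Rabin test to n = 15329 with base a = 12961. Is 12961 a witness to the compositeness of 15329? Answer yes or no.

no

n − 1 = 15328 = 2^5 · 479, so s = 5 and d = 479.
x_0 = 12961^479 mod 15329 = 9331.
x_0 is neither 1 nor 15328, so continue squaring.
x_1 = 9331^2 mod 15329 = 14170.
x_2 = 14170^2 mod 15329 = 9658.
x_3 = 9658^2 mod 15329 = 15328.
x_3 ≡ −1, so 12961 is not a witness.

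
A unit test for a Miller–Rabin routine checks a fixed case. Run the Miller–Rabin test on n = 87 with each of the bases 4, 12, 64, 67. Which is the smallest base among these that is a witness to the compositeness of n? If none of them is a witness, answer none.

4

n − 1 = 86 = 2^1 · 43, so s = 1 and d = 43.
Base 4: x_0 = 4^43 mod 87 = 4. x_0 ∉ {1, 86} and s = 1, so 4 is a Miller–Rabin witness and 87 is composite.
Base 12: x_0 = 12^43 mod 87 = 75. x_0 ∉ {1, 86} and s = 1, so 12 is a Miller–Rabin witness and 87 is composite.
Base 64: x_0 = 64^43 mod 87 = 64. x_0 ∉ {1, 86} and s = 1, so 64 is a Miller–Rabin witness and 87 is composite.
Base 67: x_0 = 67^43 mod 87 = 67. x_0 ∉ {1, 86} and s = 1, so 67 is a Miller–Rabin witness and 87 is composite.
The smallest witness among the given bases is 4.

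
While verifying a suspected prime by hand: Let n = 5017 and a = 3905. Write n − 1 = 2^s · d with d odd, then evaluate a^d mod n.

2057

n − 1 = 5016 = 2^3 · 627, so s = 3 and d = 627.
Repeated squaring mod 5017: 3905^1 ≡ 3905, 3905^2 ≡ 2362, 3905^4 ≡ 140, 3905^8 ≡ 4549, 3905^16 ≡ 3293, 3905^32 ≡ 2112, 3905^64 ≡ 431, 3905^128 ≡ 132, 3905^256 ≡ 2373, 3905^512 ≡ 2055.
627 = 512 + 64 + 32 + 16 + 2 + 1, so 3905^627 ≡ 2055·431·2112·3293·2362·3905 ≡ 2057 (mod 5017).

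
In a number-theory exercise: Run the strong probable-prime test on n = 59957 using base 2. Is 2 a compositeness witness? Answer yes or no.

n − 1 = 59956 = 2^2 · 14989, so s = 2 and d = 14989.
x_0 = 2^14989 mod 59957 = 2521.
x_0 is neither 1 nor 59956, so continue squaring.
x_1 = 2521^2 mod 59957 = 59956.
x_1 ≡ −1, so 2 is not a witness.

no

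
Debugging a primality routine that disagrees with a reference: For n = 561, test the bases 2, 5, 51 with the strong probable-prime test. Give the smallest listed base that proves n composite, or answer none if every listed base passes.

n − 1 = 560 = 2^4 · 35, so s = 4 and d = 35.
Base 2: x_0 = 2^35 mod 561 = 263. x_0 is neither 1 nor 560, so continue squaring. x_1 = 263^2 mod 561 = 166. x_2 = 166^2 mod 561 = 67. x_3 = 67^2 mod 561 = 1. x_3 = 1 but x_2 ≠ ±1, a nontrivial square root of 1 — 2 is a witness and 561 is composite.
Base 5: x_0 = 5^35 mod 561 = 23. x_0 is neither 1 nor 560, so continue squaring. x_1 = 23^2 mod 561 = 529. x_2 = 529^2 mod 561 = 463. x_3 = 463^2 mod 561 = 67. Reached i = s−1 = 3 without hitting −1: 5 is a Miller–Rabin witness and 561 is composite.
Base 51: x_0 = 51^35 mod 561 = 153. x_0 is neither 1 nor 560, so continue squaring. x_1 = 153^2 mod 561 = 408. x_2 = 408^2 mod 561 = 408. x_3 = 408^2 mod 561 = 408. Reached i = s−1 = 3 without hitting −1: 51 is a Miller–Rabin witness and 561 is composite.
The smallest witness among the given bases is 2.

2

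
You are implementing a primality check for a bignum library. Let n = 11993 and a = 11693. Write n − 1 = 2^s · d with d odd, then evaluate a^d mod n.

n − 1 = 11992 = 2^3 · 1499, so s = 3 and d = 1499.
11693^1499 mod 11993 = 3567.

3567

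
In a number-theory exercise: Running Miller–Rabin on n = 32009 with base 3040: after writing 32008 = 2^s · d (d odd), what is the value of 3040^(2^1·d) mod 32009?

n − 1 = 32008 = 2^3 · 4001, so s = 3 and d = 4001.
x_0 = 3040^4001 mod 32009 = 19430.
x_1 = 19430^2 mod 32009 = 10754.

10754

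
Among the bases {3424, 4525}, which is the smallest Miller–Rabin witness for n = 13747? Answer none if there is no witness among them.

4525

n − 1 = 13746 = 2^1 · 6873, so s = 1 and d = 6873.
Base 3424: x_0 = 3424^6873 mod 13747 = 13746. x_0 = 13746 ≡ −1, so 3424 is not a witness.
Base 4525: x_0 = 4525^6873 mod 13747 = 4426. x_0 ∉ {1, 13746} and s = 1, so 4525 is a Miller–Rabin witness and 13747 is composite.
The smallest witness among the given bases is 4525.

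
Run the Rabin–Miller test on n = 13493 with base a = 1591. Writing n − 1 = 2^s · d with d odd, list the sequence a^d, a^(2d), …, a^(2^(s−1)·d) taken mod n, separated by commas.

149, 8708

n − 1 = 13492 = 2^2 · 3373, so s = 2 and d = 3373.
x_0 = 1591^3373 mod 13493 = 149.
x_1 = 149^2 mod 13493 = 8708.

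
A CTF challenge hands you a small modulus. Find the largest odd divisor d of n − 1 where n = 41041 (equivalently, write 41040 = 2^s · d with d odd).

Halving: 41040 → 20520 → 10260 → 5130 → 2565; 2565 is odd.
So 41040 = 2^4 · 2565.

2565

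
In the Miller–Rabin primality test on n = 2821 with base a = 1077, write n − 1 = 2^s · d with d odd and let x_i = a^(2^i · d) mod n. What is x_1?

1520

n − 1 = 2820 = 2^2 · 705, so s = 2 and d = 705.
x_0 = 1077^705 mod 2821 = 216.
x_1 = 216^2 mod 2821 = 1520.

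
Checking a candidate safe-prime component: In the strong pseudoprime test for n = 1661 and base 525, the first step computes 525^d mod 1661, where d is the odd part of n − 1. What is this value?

1418

n − 1 = 1660 = 2^2 · 415, so s = 2 and d = 415.
525^415 mod 1661 = 1418.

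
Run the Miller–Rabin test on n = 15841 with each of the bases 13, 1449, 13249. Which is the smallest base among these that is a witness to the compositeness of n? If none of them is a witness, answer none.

n − 1 = 15840 = 2^5 · 495, so s = 5 and d = 495.
Base 13: x_0 = 13^495 mod 15841 = 8896. x_0 is neither 1 nor 15840, so continue squaring. x_1 = 8896^2 mod 15841 = 13021. x_2 = 13021^2 mod 15841 = 218. x_3 = 218^2 mod 15841 = 1. x_3 = 1 but x_2 ≠ ±1, a nontrivial square root of 1 — 13 is a witness and 15841 is composite.
Base 1449: x_0 = 1449^495 mod 15841 = 2107. x_0 is neither 1 nor 15840, so continue squaring. x_1 = 2107^2 mod 15841 = 3969. x_2 = 3969^2 mod 15841 = 7007. x_3 = 7007^2 mod 15841 = 6790. x_4 = 6790^2 mod 15841 = 6790. Reached i = s−1 = 4 without hitting −1: 1449 is a Miller–Rabin witness and 15841 is composite.
Base 13249: x_0 = 13249^495 mod 15841 = 15840. x_0 = 15840 ≡ −1, so 13249 is not a witness.
The smallest witness among the given bases is 13.

13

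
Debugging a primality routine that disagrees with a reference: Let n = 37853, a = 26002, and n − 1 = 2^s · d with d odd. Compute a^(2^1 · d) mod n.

n − 1 = 37852 = 2^2 · 9463, so s = 2 and d = 9463.
x_0 = 26002^9463 mod 37853 = 16793.
x_1 = 16793^2 mod 37853 = 37852.

37852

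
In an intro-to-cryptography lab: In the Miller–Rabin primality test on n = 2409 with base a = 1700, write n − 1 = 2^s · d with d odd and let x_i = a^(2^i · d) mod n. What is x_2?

n − 1 = 2408 = 2^3 · 301, so s = 3 and d = 301.
x_0 = 1700^301 mod 2409 = 2096.
x_1 = 2096^2 mod 2409 = 1609.
x_2 = 1609^2 mod 2409 = 1615.

1615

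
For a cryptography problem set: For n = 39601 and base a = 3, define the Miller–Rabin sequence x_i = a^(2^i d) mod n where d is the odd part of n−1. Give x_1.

23483

n − 1 = 39600 = 2^4 · 2475, so s = 4 and d = 2475.
x_0 = 3^2475 mod 39601 = 27859.
x_1 = 27859^2 mod 39601 = 23483.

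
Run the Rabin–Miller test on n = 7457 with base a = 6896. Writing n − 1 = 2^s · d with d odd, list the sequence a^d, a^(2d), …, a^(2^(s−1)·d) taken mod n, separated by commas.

n − 1 = 7456 = 2^5 · 233, so s = 5 and d = 233.
x_0 = 6896^233 mod 7457 = 6398.
x_1 = 6398^2 mod 7457 = 2931.
x_2 = 2931^2 mod 7457 = 297.
x_3 = 297^2 mod 7457 = 6182.
x_4 = 6182^2 mod 7457 = 7456.

6398, 2931, 297, 6182, 7456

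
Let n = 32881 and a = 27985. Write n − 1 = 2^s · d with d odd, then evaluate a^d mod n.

n − 1 = 32880 = 2^4 · 2055, so s = 4 and d = 2055.
27985^2055 mod 32881 = 2251.

2251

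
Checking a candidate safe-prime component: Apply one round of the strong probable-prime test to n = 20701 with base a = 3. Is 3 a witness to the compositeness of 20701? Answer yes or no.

n − 1 = 20700 = 2^2 · 5175, so s = 2 and d = 5175.
x_0 = 3^5175 mod 20701 = 1903.
x_0 is neither 1 nor 20700, so continue squaring.
x_1 = 1903^2 mod 20701 = 19435.
Reached i = s−1 = 1 without hitting −1: 3 is a Miller–Rabin witness and 20701 is composite.

yes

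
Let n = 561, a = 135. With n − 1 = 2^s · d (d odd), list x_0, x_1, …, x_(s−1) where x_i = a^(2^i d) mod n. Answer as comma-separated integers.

n − 1 = 560 = 2^4 · 35, so s = 4 and d = 35.
x_0 = 135^35 mod 561 = 441.
x_1 = 441^2 mod 561 = 375.
x_2 = 375^2 mod 561 = 375.
x_3 = 375^2 mod 561 = 375.

441, 375, 375, 375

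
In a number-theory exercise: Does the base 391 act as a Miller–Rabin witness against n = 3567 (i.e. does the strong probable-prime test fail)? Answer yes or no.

yes

n − 1 = 3566 = 2^1 · 1783, so s = 1 and d = 1783.
x_0 = 391^1783 mod 3567 = 2185.
x_0 ∉ {1, 3566} and s = 1, so 391 is a Miller–Rabin witness and 3567 is composite.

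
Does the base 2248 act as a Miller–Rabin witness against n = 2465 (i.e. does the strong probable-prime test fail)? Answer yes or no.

n − 1 = 2464 = 2^5 · 77, so s = 5 and d = 77.
x_0 = 2248^77 mod 2465 = 1143.
x_0 is neither 1 nor 2464, so continue squaring.
x_1 = 1143^2 mod 2465 = 2464.
x_1 ≡ −1, so 2248 is not a witness.

no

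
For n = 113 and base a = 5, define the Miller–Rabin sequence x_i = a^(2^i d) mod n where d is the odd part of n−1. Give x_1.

69

n − 1 = 112 = 2^4 · 7, so s = 4 and d = 7.
x_0 = 5^7 mod 113 = 42.
x_1 = 42^2 mod 113 = 69.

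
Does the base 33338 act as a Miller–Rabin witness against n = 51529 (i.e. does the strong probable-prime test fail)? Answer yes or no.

yes

n − 1 = 51528 = 2^3 · 6441, so s = 3 and d = 6441.
x_0 = 33338^6441 mod 51529 = 34959.
x_0 is neither 1 nor 51528, so continue squaring.
x_1 = 34959^2 mod 51529 = 18388.
x_2 = 18388^2 mod 51529 = 36775.
Reached i = s−1 = 2 without hitting −1: 33338 is a Miller–Rabin witness and 51529 is composite.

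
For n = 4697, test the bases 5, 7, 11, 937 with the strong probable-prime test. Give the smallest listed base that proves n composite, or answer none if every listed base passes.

n − 1 = 4696 = 2^3 · 587, so s = 3 and d = 587.
Base 5: x_0 = 5^587 mod 4697 = 3391. x_0 is neither 1 nor 4696, so continue squaring. x_1 = 3391^2 mod 4697 = 625. x_2 = 625^2 mod 4697 = 774. Reached i = s−1 = 2 without hitting −1: 5 is a Miller–Rabin witness and 4697 is composite.
Base 7: x_0 = 7^587 mod 4697 = 2877. x_0 is neither 1 nor 4696, so continue squaring. x_1 = 2877^2 mod 4697 = 1015. x_2 = 1015^2 mod 4697 = 1582. Reached i = s−1 = 2 without hitting −1: 7 is a Miller–Rabin witness and 4697 is composite.
Base 11: x_0 = 11^587 mod 4697 = 660. x_0 is neither 1 nor 4696, so continue squaring. x_1 = 660^2 mod 4697 = 3476. x_2 = 3476^2 mod 4697 = 1892. Reached i = s−1 = 2 without hitting −1: 11 is a Miller–Rabin witness and 4697 is composite.
Base 937: x_0 = 937^587 mod 4697 = 2680. x_0 is neither 1 nor 4696, so continue squaring. x_1 = 2680^2 mod 4697 = 687. x_2 = 687^2 mod 4697 = 2269. Reached i = s−1 = 2 without hitting −1: 937 is a Miller–Rabin witness and 4697 is composite.
The smallest witness among the given bases is 5.

5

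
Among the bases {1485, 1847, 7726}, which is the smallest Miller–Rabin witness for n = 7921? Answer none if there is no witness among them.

n − 1 = 7920 = 2^4 · 495, so s = 4 and d = 495.
Base 1485: x_0 = 1485^495 mod 7921 = 927. x_0 is neither 1 nor 7920, so continue squaring. x_1 = 927^2 mod 7921 = 3861. x_2 = 3861^2 mod 7921 = 7920. x_2 ≡ −1, so 1485 is not a witness.
Base 1847: x_0 = 1847^495 mod 7921 = 2938. x_0 is neither 1 nor 7920, so continue squaring. x_1 = 2938^2 mod 7921 = 5875. x_2 = 5875^2 mod 7921 = 3828. x_3 = 3828^2 mod 7921 = 7655. Reached i = s−1 = 3 without hitting −1: 1847 is a Miller–Rabin witness and 7921 is composite.
Base 7726: x_0 = 7726^495 mod 7921 = 1458. x_0 is neither 1 nor 7920, so continue squaring. x_1 = 1458^2 mod 7921 = 2936. x_2 = 2936^2 mod 7921 = 2048. x_3 = 2048^2 mod 7921 = 4095. Reached i = s−1 = 3 without hitting −1: 7726 is a Miller–Rabin witness and 7921 is composite.
The smallest witness among the given bases is 1847.

1847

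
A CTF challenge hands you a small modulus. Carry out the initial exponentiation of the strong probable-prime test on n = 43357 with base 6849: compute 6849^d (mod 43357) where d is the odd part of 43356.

7404

n − 1 = 43356 = 2^2 · 10839, so s = 2 and d = 10839.
6849^10839 mod 43357 = 7404.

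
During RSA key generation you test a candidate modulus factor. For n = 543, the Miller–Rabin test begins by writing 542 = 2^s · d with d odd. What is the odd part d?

Halving: 542 → 271; 271 is odd.
So 542 = 2^1 · 271.

271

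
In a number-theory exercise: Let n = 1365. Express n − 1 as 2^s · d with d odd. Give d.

341

Halving: 1364 → 682 → 341; 341 is odd.
So 1364 = 2^2 · 341.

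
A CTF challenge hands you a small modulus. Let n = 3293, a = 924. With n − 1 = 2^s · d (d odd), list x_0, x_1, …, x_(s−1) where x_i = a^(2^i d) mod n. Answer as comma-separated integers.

1479, 889

n − 1 = 3292 = 2^2 · 823, so s = 2 and d = 823.
x_0 = 924^823 mod 3293 = 1479.
x_1 = 1479^2 mod 3293 = 889.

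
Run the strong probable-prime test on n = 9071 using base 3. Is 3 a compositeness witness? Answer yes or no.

yes

n − 1 = 9070 = 2^1 · 4535, so s = 1 and d = 4535.
x_0 = 3^4535 mod 9071 = 7977.
x_0 ∉ {1, 9070} and s = 1, so 3 is a Miller–Rabin witness and 9071 is composite.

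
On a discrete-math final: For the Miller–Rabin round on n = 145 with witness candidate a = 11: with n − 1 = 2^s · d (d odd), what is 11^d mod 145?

31

n − 1 = 144 = 2^4 · 9, so s = 4 and d = 9.
Repeated squaring mod 145: 11^1 ≡ 11, 11^2 ≡ 121, 11^4 ≡ 141, 11^8 ≡ 16.
9 = 8 + 1, so 11^9 ≡ 16·11 ≡ 31 (mod 145).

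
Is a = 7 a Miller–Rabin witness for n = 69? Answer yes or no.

n − 1 = 68 = 2^2 · 17, so s = 2 and d = 17.
Repeated squaring mod 69: 7^1 ≡ 7, 7^2 ≡ 49, 7^4 ≡ 55, 7^8 ≡ 58, 7^16 ≡ 52.
17 = 16 + 1, so 7^17 ≡ 52·7 ≡ 19 (mod 69).
x_0 = 7^17 mod 69 = 19.
x_0 is neither 1 nor 68, so continue squaring.
x_1 = 19^2 mod 69 = 16.
Reached i = s−1 = 1 without hitting −1: 7 is a Miller–Rabin witness and 69 is composite.

yes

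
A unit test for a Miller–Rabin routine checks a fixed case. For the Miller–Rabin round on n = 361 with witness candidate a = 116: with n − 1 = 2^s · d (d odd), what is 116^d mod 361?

n − 1 = 360 = 2^3 · 45, so s = 3 and d = 45.
116^45 mod 361 = 360.

360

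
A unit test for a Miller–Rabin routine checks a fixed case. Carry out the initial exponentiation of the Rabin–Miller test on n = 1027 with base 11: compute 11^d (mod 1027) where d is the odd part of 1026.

n − 1 = 1026 = 2^1 · 513, so s = 1 and d = 513.
Repeated squaring mod 1027: 11^1 ≡ 11, 11^2 ≡ 121, 11^4 ≡ 263, 11^8 ≡ 360, 11^16 ≡ 198, 11^32 ≡ 178, 11^64 ≡ 874, 11^128 ≡ 815, 11^256 ≡ 783, 11^512 ≡ 997.
513 = 512 + 1, so 11^513 ≡ 997·11 ≡ 697 (mod 1027).

697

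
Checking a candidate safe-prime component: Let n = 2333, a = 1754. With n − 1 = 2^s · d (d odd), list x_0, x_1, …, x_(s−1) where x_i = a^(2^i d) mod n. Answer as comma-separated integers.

1, 1

n − 1 = 2332 = 2^2 · 583, so s = 2 and d = 583.
x_0 = 1754^583 mod 2333 = 1.
x_1 = 1^2 mod 2333 = 1.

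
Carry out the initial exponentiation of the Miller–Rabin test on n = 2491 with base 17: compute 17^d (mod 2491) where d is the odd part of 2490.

n − 1 = 2490 = 2^1 · 1245, so s = 1 and d = 1245.
Repeated squaring mod 2491: 17^1 ≡ 17, 17^2 ≡ 289, 17^4 ≡ 1318, 17^8 ≡ 897, 17^16 ≡ 16, 17^32 ≡ 256, 17^64 ≡ 770, 17^128 ≡ 42, 17^256 ≡ 1764, 17^512 ≡ 437, 17^1024 ≡ 1653.
1245 = 1024 + 128 + 64 + 16 + 8 + 4 + 1, so 17^1245 ≡ 1653·42·770·16·897·1318·17 ≡ 2375 (mod 2491).

2375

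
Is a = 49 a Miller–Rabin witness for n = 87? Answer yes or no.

n − 1 = 86 = 2^1 · 43, so s = 1 and d = 43.
x_0 = 49^43 mod 87 = 49.
x_0 ∉ {1, 86} and s = 1, so 49 is a Miller–Rabin witness and 87 is composite.

yes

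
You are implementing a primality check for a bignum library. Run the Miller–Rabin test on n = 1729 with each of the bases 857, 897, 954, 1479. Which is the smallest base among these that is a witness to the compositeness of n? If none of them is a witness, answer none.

897

n − 1 = 1728 = 2^6 · 27, so s = 6 and d = 27.
Base 857: x_0 = 857^27 mod 1729 = 1728. x_0 = 1728 ≡ −1, so 857 is not a witness.
Base 897: x_0 = 897^27 mod 1729 = 533. x_0 is neither 1 nor 1728, so continue squaring. x_1 = 533^2 mod 1729 = 533. x_2 = 533^2 mod 1729 = 533. x_3 = 533^2 mod 1729 = 533. x_4 = 533^2 mod 1729 = 533. x_5 = 533^2 mod 1729 = 533. Reached i = s−1 = 5 without hitting −1: 897 is a Miller–Rabin witness and 1729 is composite.
Base 954: x_0 = 954^27 mod 1729 = 1464. x_0 is neither 1 nor 1728, so continue squaring. x_1 = 1464^2 mod 1729 = 1065. x_2 = 1065^2 mod 1729 = 1. x_2 = 1 but x_1 ≠ ±1, a nontrivial square root of 1 — 954 is a witness and 1729 is composite.
Base 1479: x_0 = 1479^27 mod 1729 = 1065. x_0 is neither 1 nor 1728, so continue squaring. x_1 = 1065^2 mod 1729 = 1. x_1 = 1 but x_0 ≠ ±1, a nontrivial square root of 1 — 1479 is a witness and 1729 is composite.
The smallest witness among the given bases is 897.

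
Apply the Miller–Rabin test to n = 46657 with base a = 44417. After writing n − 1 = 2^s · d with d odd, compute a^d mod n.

n − 1 = 46656 = 2^6 · 729, so s = 6 and d = 729.
44417^729 mod 46657 = 13807.

13807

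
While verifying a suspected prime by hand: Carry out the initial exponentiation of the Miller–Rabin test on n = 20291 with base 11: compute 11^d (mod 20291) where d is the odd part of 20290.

12923

n − 1 = 20290 = 2^1 · 10145, so s = 1 and d = 10145.
11^10145 mod 20291 = 12923.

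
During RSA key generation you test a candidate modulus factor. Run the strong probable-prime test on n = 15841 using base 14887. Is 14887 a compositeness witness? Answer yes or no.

yes

n − 1 = 15840 = 2^5 · 495, so s = 5 and d = 495.
Repeated squaring mod 15841: 14887^1 ≡ 14887, 14887^2 ≡ 7179, 14887^4 ≡ 7268, 14887^8 ≡ 9930, 14887^16 ≡ 10516, 14887^32 ≡ 235, 14887^64 ≡ 7702, 14887^128 ≡ 12100, 14887^256 ≡ 7478.
495 = 256 + 128 + 64 + 32 + 8 + 4 + 2 + 1, so 14887^495 ≡ 7478·12100·7702·235·9930·7268·7179·14887 ≡ 8154 (mod 15841).
x_0 = 14887^495 mod 15841 = 8154.
x_0 is neither 1 nor 15840, so continue squaring.
x_1 = 8154^2 mod 15841 = 3039.
x_2 = 3039^2 mod 15841 = 218.
x_3 = 218^2 mod 15841 = 1.
x_3 = 1 but x_2 ≠ ±1, a nontrivial square root of 1 — 14887 is a witness and 15841 is composite.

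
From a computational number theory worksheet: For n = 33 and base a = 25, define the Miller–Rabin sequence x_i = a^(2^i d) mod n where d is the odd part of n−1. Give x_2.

4

n − 1 = 32 = 2^5 · 1, so s = 5 and d = 1.
x_0 = 25^1 mod 33 = 25.
x_1 = 25^2 mod 33 = 31.
x_2 = 31^2 mod 33 = 4.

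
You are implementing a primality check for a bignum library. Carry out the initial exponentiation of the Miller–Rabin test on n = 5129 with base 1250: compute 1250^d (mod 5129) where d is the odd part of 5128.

n − 1 = 5128 = 2^3 · 641, so s = 3 and d = 641.
1250^641 mod 5129 = 1662.

1662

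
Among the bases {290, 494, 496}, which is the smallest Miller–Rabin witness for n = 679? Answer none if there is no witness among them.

494

n − 1 = 678 = 2^1 · 339, so s = 1 and d = 339.
Base 290: x_0 = 290^339 mod 679 = 678. x_0 = 678 ≡ −1, so 290 is not a witness.
Base 494: x_0 = 494^339 mod 679 = 50. x_0 ∉ {1, 678} and s = 1, so 494 is a Miller–Rabin witness and 679 is composite.
Base 496: x_0 = 496^339 mod 679 = 167. x_0 ∉ {1, 678} and s = 1, so 496 is a Miller–Rabin witness and 679 is composite.
The smallest witness among the given bases is 494.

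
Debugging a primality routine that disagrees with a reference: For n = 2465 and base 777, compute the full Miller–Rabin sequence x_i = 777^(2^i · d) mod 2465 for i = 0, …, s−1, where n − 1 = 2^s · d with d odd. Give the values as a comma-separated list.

2292, 349, 1016, 1886, 1

n − 1 = 2464 = 2^5 · 77, so s = 5 and d = 77.
x_0 = 777^77 mod 2465 = 2292.
x_1 = 2292^2 mod 2465 = 349.
x_2 = 349^2 mod 2465 = 1016.
x_3 = 1016^2 mod 2465 = 1886.
x_4 = 1886^2 mod 2465 = 1.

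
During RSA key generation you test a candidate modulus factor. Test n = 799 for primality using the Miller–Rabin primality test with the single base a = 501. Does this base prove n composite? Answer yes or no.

yes

n − 1 = 798 = 2^1 · 399, so s = 1 and d = 399.
x_0 = 501^399 mod 799 = 287.
x_0 ∉ {1, 798} and s = 1, so 501 is a Miller–Rabin witness and 799 is composite.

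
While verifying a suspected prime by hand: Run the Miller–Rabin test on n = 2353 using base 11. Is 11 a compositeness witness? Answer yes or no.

yes

n − 1 = 2352 = 2^4 · 147, so s = 4 and d = 147.
x_0 = 11^147 mod 2353 = 941.
x_0 is neither 1 nor 2352, so continue squaring.
x_1 = 941^2 mod 2353 = 753.
x_2 = 753^2 mod 2353 = 2289.
x_3 = 2289^2 mod 2353 = 1743.
Reached i = s−1 = 3 without hitting −1: 11 is a Miller–Rabin witness and 2353 is composite.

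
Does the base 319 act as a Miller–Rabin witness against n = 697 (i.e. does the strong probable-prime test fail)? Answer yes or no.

no

n − 1 = 696 = 2^3 · 87, so s = 3 and d = 87.
x_0 = 319^87 mod 697 = 378.
x_0 is neither 1 nor 696, so continue squaring.
x_1 = 378^2 mod 697 = 696.
x_1 ≡ −1, so 319 is not a witness.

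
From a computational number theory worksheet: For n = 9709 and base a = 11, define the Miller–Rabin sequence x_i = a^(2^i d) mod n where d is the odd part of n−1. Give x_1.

n − 1 = 9708 = 2^2 · 2427, so s = 2 and d = 2427.
Repeated squaring mod 9709: 11^1 ≡ 11, 11^2 ≡ 121, 11^4 ≡ 4932, 11^8 ≡ 3579, 11^16 ≡ 3070, 11^32 ≡ 7170, 11^64 ≡ 9454, 11^128 ≡ 6771, 11^256 ≡ 543, 11^512 ≡ 3579, 11^1024 ≡ 3070, 11^2048 ≡ 7170.
2427 = 2048 + 256 + 64 + 32 + 16 + 8 + 2 + 1, so 11^2427 ≡ 7170·543·9454·7170·3070·3579·121·11 ≡ 9045 (mod 9709).
x_0 = 9045.
x_1 = 9045^2 mod 9709 = 3991.

3991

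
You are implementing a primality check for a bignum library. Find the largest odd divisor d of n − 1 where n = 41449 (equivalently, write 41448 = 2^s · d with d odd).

5181

Halving: 41448 → 20724 → 10362 → 5181; 5181 is odd.
So 41448 = 2^3 · 5181.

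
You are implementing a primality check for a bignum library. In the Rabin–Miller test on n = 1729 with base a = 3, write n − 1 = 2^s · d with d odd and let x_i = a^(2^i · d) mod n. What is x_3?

1

n − 1 = 1728 = 2^6 · 27, so s = 6 and d = 27.
x_0 = 3^27 mod 1729 = 664.
x_1 = 664^2 mod 1729 = 1.
x_2 = 1^2 mod 1729 = 1.
x_3 = 1^2 mod 1729 = 1.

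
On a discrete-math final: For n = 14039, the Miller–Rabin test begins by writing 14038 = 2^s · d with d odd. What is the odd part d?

7019

Halving: 14038 → 7019; 7019 is odd.
So 14038 = 2^1 · 7019.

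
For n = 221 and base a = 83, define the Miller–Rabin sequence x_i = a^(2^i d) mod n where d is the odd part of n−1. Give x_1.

n − 1 = 220 = 2^2 · 55, so s = 2 and d = 55.
Repeated squaring mod 221: 83^1 ≡ 83, 83^2 ≡ 38, 83^4 ≡ 118, 83^8 ≡ 1, 83^16 ≡ 1, 83^32 ≡ 1.
55 = 32 + 16 + 4 + 2 + 1, so 83^55 ≡ 1·1·118·38·83 ≡ 8 (mod 221).
x_0 = 8.
x_1 = 8^2 mod 221 = 64.

64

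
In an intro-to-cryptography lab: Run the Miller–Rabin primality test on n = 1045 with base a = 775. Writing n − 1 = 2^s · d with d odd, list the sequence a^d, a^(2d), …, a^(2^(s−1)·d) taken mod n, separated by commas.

170, 685

n − 1 = 1044 = 2^2 · 261, so s = 2 and d = 261.
x_0 = 775^261 mod 1045 = 170.
x_1 = 170^2 mod 1045 = 685.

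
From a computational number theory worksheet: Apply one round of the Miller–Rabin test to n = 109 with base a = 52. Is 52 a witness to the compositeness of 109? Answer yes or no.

no

n − 1 = 108 = 2^2 · 27, so s = 2 and d = 27.
x_0 = 52^27 mod 109 = 33.
x_0 is neither 1 nor 108, so continue squaring.
x_1 = 33^2 mod 109 = 108.
x_1 ≡ −1, so 52 is not a witness.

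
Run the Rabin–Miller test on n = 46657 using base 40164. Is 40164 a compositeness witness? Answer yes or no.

n − 1 = 46656 = 2^6 · 729, so s = 6 and d = 729.
x_0 = 40164^729 mod 46657 = 10551.
x_0 is neither 1 nor 46656, so continue squaring.
x_1 = 10551^2 mod 46657 = 46656.
x_1 ≡ −1, so 40164 is not a witness.

no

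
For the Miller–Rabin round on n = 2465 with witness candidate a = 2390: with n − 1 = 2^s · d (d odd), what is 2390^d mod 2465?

215

n − 1 = 2464 = 2^5 · 77, so s = 5 and d = 77.
2390^77 mod 2465 = 215.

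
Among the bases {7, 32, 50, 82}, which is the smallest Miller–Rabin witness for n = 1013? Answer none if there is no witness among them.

n − 1 = 1012 = 2^2 · 253, so s = 2 and d = 253.
Base 7: x_0 = 7^253 mod 1013 = 968. x_0 is neither 1 nor 1012, so continue squaring. x_1 = 968^2 mod 1013 = 1012. x_1 ≡ −1, so 7 is not a witness.
Base 32: x_0 = 32^253 mod 1013 = 45. x_0 is neither 1 nor 1012, so continue squaring. x_1 = 45^2 mod 1013 = 1012. x_1 ≡ −1, so 32 is not a witness.
Base 50: x_0 = 50^253 mod 1013 = 968. x_0 is neither 1 nor 1012, so continue squaring. x_1 = 968^2 mod 1013 = 1012. x_1 ≡ −1, so 50 is not a witness.
Base 82: x_0 = 82^253 mod 1013 = 1. x_0 = 1, so 82 is not a witness.
No listed base is a witness for 1013.

none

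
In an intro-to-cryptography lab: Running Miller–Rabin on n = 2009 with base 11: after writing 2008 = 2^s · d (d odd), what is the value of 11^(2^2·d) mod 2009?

n − 1 = 2008 = 2^3 · 251, so s = 3 and d = 251.
x_0 = 11^251 mod 2009 = 58.
x_1 = 58^2 mod 2009 = 1355.
x_2 = 1355^2 mod 2009 = 1808.

1808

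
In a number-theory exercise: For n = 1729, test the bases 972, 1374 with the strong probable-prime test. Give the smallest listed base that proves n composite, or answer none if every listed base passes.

n − 1 = 1728 = 2^6 · 27, so s = 6 and d = 27.
Base 972: x_0 = 972^27 mod 1729 = 1728. x_0 = 1728 ≡ −1, so 972 is not a witness.
Base 1374: x_0 = 1374^27 mod 1729 = 1. x_0 = 1, so 1374 is not a witness.
No listed base is a witness for 1729.

none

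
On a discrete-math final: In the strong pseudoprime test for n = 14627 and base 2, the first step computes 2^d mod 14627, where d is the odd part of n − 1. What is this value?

n − 1 = 14626 = 2^1 · 7313, so s = 1 and d = 7313.
By repeated squaring, 2^7313 ≡ 14626 (mod 14627).

14626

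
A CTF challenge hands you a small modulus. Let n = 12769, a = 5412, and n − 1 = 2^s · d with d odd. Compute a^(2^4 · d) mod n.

9832

n − 1 = 12768 = 2^5 · 399, so s = 5 and d = 399.
x_0 = 5412^399 mod 12769 = 6288.
x_1 = 6288^2 mod 12769 = 6120.
x_2 = 6120^2 mod 12769 = 2923.
x_3 = 2923^2 mod 12769 = 1468.
x_4 = 1468^2 mod 12769 = 9832.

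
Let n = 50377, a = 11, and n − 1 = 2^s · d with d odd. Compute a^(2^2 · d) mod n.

50376

n − 1 = 50376 = 2^3 · 6297, so s = 3 and d = 6297.
x_0 = 11^6297 mod 50377 = 31834.
x_1 = 31834^2 mod 50377 = 19824.
x_2 = 19824^2 mod 50377 = 50376.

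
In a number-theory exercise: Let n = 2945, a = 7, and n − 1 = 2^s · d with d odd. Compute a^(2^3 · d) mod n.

2401

n − 1 = 2944 = 2^7 · 23, so s = 7 and d = 23.
x_0 = 7^23 mod 2945 = 258.
x_1 = 258^2 mod 2945 = 1774.
x_2 = 1774^2 mod 2945 = 1816.
x_3 = 1816^2 mod 2945 = 2401.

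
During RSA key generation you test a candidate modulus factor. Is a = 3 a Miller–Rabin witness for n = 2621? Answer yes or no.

n − 1 = 2620 = 2^2 · 655, so s = 2 and d = 655.
x_0 = 3^655 mod 2621 = 2149.
x_0 is neither 1 nor 2620, so continue squaring.
x_1 = 2149^2 mod 2621 = 2620.
x_1 ≡ −1, so 3 is not a witness.

no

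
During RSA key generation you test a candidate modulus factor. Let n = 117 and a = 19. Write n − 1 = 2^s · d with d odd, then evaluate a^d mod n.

28

n − 1 = 116 = 2^2 · 29, so s = 2 and d = 29.
By repeated squaring, 19^29 ≡ 28 (mod 117).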